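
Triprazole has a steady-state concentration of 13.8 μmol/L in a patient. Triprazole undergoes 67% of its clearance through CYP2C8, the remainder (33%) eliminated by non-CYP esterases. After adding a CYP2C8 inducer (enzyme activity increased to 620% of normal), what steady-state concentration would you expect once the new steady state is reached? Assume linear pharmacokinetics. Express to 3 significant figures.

3.08 μmol/L

The CYP2C8 pathway (67% of clearance) increases to 6.2× activity: 0.67 × 6.2 = 4.154.
The remaining 33% of clearance is unaffected.
Relative clearance = 4.154 + 0.33 = 4.484.
With dosing unchanged, steady-state concentration scales as 1/CL: 13.8 / 4.484 = 3.08 μmol/L.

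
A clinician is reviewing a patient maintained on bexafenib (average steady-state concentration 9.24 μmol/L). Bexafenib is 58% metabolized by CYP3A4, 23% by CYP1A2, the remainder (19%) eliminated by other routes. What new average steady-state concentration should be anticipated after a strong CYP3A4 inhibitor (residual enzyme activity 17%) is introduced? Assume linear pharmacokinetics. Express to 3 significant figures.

CYP3A4: 0.58 × 0.17 = 0.0986
CYP1A2: 0.23 (unchanged)
Other: 0.19 (unchanged)
CL_new/CL_old = 0.0986 + 0.23 + 0.19 = 0.5186.
Average steady-state concentration ∝ 1/CL, so new value = 9.24 / 0.5186 = 17.8 μmol/L.

17.8 μmol/L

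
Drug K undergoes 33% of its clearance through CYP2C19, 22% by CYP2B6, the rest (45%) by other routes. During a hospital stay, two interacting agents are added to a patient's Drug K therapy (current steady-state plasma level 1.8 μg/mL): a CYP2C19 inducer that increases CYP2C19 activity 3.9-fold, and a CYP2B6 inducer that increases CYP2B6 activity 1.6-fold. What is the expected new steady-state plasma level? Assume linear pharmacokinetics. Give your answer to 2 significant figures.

The CYP2C19 pathway (33% of clearance) rises to 3.9× activity: 0.33 × 3.9 = 1.287.
The CYP2B6 pathway (22% of clearance) increases to 1.6× activity: 0.22 × 1.6 = 0.352.
The remaining 45% of clearance is unaffected.
CL_new/CL_old = 1.287 + 0.352 + 0.45 = 2.089.
Steady-state plasma level ∝ 1/CL: new value = 1.8 / 2.089 = 0.86 μg/mL.

0.86 μg/mL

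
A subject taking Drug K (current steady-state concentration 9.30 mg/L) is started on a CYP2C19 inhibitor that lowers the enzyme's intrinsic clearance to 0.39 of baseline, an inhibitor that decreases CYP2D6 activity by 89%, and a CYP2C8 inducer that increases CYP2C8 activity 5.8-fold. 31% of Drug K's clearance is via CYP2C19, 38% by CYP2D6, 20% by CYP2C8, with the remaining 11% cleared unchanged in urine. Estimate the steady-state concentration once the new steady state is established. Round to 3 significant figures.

The CYP2C19 pathway (31% of clearance) drops to 0.39× activity: 0.31 × 0.39 = 0.1209.
The CYP2D6 pathway (38% of clearance) falls to 0.11× activity: 0.38 × 0.11 = 0.0418.
The CYP2C8 pathway (20% of clearance) increases to 5.8× activity: 0.2 × 5.8 = 1.16.
The remaining 11% of clearance is unaffected.
CL_new/CL_old = 0.1209 + 0.0418 + 1.16 + 0.11 = 1.4327.
Dividing the baseline by the relative clearance: 9.30 / 1.4327 = 6.49 mg/L.

6.49 mg/L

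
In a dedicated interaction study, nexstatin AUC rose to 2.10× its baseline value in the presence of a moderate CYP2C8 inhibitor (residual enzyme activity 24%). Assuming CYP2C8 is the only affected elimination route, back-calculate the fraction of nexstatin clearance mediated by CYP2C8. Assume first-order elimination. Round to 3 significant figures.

CL'/CL = 1 / 2.10 = 0.4762
0.24·fm + (1 − fm) = 0.4762
fm = (0.4762 − 1) / (0.24 − 1) = 0.689

0.689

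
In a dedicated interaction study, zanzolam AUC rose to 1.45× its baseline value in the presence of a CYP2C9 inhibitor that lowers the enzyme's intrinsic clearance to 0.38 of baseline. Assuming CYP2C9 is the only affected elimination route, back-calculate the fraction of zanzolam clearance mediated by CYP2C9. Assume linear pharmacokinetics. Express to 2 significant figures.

0.50

Let x = fm,CYP2C9. Because AUC ∝ 1/CL, relative clearance fell to 1/1.45 = 0.6897.
Setting x·0.38 + (1 − x) = 0.6897 and solving: x = (0.6897 − 1)/(0.38 − 1) = 0.50.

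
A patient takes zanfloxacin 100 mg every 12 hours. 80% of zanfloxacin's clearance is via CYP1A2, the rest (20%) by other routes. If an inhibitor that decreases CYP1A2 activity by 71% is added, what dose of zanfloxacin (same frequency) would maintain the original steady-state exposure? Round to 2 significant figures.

The CYP1A2 pathway (80% of clearance) drops to 0.29× activity: 0.8 × 0.29 = 0.232.
The remaining 20% of clearance is unaffected.
Relative clearance = 0.232 + 0.2 = 0.432.
Css,avg = (dose rate)/CL, so holding Css fixed requires dose ∝ CL: 100 × 0.432 = 43 mg.

43 mg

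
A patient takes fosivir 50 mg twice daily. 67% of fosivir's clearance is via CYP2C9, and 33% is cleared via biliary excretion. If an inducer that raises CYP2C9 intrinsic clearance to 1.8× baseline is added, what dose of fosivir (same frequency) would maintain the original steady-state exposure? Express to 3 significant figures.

76.8 mg

CYP2C9: 0.67 × 1.8 = 1.206
Other: 0.33 (unchanged)
New clearance relative to baseline: 1.206 + 0.33 = 1.536.
Css,avg = (dose rate)/CL, so holding Css fixed requires dose ∝ CL: 50 × 1.536 = 76.8 mg.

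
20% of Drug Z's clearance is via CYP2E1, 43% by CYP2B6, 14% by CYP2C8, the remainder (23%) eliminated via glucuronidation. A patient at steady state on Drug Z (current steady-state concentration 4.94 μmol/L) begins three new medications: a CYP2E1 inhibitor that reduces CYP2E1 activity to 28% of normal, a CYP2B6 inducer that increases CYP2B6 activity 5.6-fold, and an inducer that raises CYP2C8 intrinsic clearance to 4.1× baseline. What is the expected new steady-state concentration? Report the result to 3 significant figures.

The CYP2E1 pathway (20% of clearance) drops to 0.28× activity: 0.2 × 0.28 = 0.056.
The CYP2B6 pathway (43% of clearance) rises to 5.6× activity: 0.43 × 5.6 = 2.408.
The CYP2C8 pathway (14% of clearance) rises to 4.1× activity: 0.14 × 4.1 = 0.574.
Non-CYP routes (23%) are unchanged.
CL_new/CL_old = 0.056 + 2.408 + 0.574 + 0.23 = 3.268.
Dividing the baseline by the relative clearance: 4.94 / 3.268 = 1.51 μmol/L.

1.51 μmol/L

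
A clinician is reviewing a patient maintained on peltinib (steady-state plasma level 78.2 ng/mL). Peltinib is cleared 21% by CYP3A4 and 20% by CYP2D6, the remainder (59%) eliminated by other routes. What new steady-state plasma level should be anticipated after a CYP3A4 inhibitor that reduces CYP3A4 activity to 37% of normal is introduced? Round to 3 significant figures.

90.1 ng/mL

The CYP3A4 pathway (21% of clearance) drops to 0.37× activity: 0.21 × 0.37 = 0.0777.
CYP2D6 (20%) and the residual 59% are unaffected.
New clearance relative to baseline: 0.0777 + 0.2 + 0.59 = 0.8677.
Steady-state plasma level ∝ 1/CL, so new value = 78.2 / 0.8677 = 90.1 ng/mL.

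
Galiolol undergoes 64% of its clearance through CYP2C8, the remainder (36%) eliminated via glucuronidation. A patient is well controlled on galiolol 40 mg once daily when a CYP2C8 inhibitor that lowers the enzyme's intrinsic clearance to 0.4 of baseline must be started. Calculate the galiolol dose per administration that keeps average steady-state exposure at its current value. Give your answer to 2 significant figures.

25 mg

CYP2C8: 0.64 × 0.4 = 0.256
Other: 0.36 (unchanged)
Relative clearance = 0.256 + 0.36 = 0.616.
Exposure is unchanged when dose changes in proportion to clearance. New dose = 40 mg × 0.616 = 25 mg.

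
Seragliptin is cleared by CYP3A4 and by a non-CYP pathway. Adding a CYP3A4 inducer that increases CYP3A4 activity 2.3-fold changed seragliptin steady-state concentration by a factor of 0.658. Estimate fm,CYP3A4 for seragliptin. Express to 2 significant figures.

Let x = fm,CYP3A4. Because steady-state concentration ∝ 1/CL, relative clearance rose to 1/0.658 = 1.52.
Only the CYP3A4 route changed, so 1.52 = x·2.3 + (1 − x), giving x = 0.40.

0.40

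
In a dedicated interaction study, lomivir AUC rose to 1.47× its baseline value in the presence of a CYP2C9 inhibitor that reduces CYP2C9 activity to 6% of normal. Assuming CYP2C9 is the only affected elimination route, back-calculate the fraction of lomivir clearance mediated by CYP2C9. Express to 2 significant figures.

Let x = fm,CYP2C9. Because AUC ∝ 1/CL, relative clearance fell to 1/1.47 = 0.6803.
Setting x·0.06 + (1 − x) = 0.6803 and solving: x = (0.6803 − 1)/(0.06 − 1) = 0.34.

0.34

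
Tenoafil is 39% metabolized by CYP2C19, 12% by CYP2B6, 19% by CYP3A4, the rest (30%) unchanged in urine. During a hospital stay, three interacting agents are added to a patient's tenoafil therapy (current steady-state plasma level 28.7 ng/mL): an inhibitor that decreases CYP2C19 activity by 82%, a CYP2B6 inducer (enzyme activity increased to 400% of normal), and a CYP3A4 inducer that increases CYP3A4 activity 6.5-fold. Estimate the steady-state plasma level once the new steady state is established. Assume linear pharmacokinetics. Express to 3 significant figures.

13.8 ng/mL

The CYP2C19 pathway (39% of clearance) falls to 0.18× activity: 0.39 × 0.18 = 0.0702.
The CYP2B6 pathway (12% of clearance) rises to 4× activity: 0.12 × 4 = 0.48.
The CYP3A4 pathway (19% of clearance) is boosted to 6.5× activity: 0.19 × 6.5 = 1.235.
The remaining 30% of clearance is unaffected.
CL_new/CL_old = 0.0702 + 0.48 + 1.235 + 0.3 = 2.0852.
Dividing the baseline by the relative clearance: 28.7 / 2.0852 = 13.8 ng/mL.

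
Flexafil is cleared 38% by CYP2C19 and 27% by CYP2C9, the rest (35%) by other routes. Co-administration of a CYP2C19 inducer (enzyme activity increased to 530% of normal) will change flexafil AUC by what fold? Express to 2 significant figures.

The CYP2C19 pathway (38% of clearance) is boosted to 5.3× activity: 0.38 × 5.3 = 2.014.
CYP2C9 (27%) and the residual 35% are unaffected.
CL_new/CL_old = 2.014 + 0.27 + 0.35 = 2.634.
Since AUC ∝ 1/CL, the ratio is 1 / 2.634 = 0.38.

0.38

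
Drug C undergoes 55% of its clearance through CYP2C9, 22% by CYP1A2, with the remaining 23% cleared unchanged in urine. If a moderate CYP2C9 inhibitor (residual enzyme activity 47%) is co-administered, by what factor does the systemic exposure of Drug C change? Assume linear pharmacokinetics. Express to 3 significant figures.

CYP2C9: 0.55 × 0.47 = 0.2585
CYP1A2: 0.22 (unchanged)
Other: 0.23 (unchanged)
New clearance relative to baseline: 0.2585 + 0.22 + 0.23 = 0.7085.
Systemic exposure is inversely proportional to clearance, so the fold-change is 1 / 0.7085 = 1.41.

1.41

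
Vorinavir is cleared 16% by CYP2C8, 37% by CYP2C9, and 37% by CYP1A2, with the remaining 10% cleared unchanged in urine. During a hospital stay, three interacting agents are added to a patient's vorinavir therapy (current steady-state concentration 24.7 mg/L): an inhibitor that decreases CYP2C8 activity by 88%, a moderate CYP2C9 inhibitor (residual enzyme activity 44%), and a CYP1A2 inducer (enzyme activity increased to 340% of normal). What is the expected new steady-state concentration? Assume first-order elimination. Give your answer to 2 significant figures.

16 mg/L

The CYP2C8 pathway (16% of clearance) is reduced to 0.12× activity: 0.16 × 0.12 = 0.0192.
The CYP2C9 pathway (37% of clearance) falls to 0.44× activity: 0.37 × 0.44 = 0.1628.
The CYP1A2 pathway (37% of clearance) is boosted to 3.4× activity: 0.37 × 3.4 = 1.258.
The remaining 10% of clearance is unaffected.
Relative clearance = 0.0192 + 0.1628 + 1.258 + 0.1 = 1.54.
New steady-state concentration = 24.7 / 1.54 = 16 mg/L (concentration scales inversely with clearance).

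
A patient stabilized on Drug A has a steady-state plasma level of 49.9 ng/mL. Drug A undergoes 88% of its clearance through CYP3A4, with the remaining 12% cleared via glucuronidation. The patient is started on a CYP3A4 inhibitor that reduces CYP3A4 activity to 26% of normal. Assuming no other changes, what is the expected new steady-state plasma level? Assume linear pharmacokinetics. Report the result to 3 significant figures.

The CYP3A4 pathway (88% of clearance) falls to 0.26× activity: 0.88 × 0.26 = 0.2288.
Non-CYP routes (12%) are unchanged.
New clearance relative to baseline: 0.2288 + 0.12 = 0.3488.
Steady-state plasma level ∝ 1/CL, so new value = 49.9 / 0.3488 = 143 ng/mL.

143 ng/mL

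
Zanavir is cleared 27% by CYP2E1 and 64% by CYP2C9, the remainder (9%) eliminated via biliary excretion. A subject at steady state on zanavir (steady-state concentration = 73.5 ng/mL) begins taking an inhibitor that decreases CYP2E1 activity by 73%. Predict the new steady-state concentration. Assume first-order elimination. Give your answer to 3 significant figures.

The CYP2E1 pathway (27% of clearance) is reduced to 0.27× activity: 0.27 × 0.27 = 0.0729.
CYP2C9 (64%) and the residual 9% are unaffected.
Relative clearance = 0.0729 + 0.64 + 0.09 = 0.8029.
New steady-state concentration = baseline ÷ relative clearance = 73.5 / 0.8029 = 91.5 ng/mL.

91.5 ng/mL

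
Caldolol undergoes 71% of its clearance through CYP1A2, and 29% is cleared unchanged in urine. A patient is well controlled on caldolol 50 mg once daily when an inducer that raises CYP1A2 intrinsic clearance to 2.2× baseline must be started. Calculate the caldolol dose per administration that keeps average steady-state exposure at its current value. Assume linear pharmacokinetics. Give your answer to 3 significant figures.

92.6 mg

The CYP1A2 pathway (71% of clearance) is boosted to 2.2× activity: 0.71 × 2.2 = 1.562.
Non-CYP routes (29%) are unchanged.
New clearance relative to baseline: 1.562 + 0.29 = 1.852.
Exposure is unchanged when dose changes in proportion to clearance. New dose = 50 mg × 1.852 = 92.6 mg.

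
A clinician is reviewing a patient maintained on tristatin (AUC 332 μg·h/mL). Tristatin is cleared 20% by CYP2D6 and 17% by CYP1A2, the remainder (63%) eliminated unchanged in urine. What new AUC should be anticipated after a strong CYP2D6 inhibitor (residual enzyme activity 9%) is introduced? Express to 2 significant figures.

CYP2D6: 0.2 × 0.09 = 0.018
CYP1A2: 0.17 (unchanged)
Other: 0.63 (unchanged)
New clearance relative to baseline: 0.018 + 0.17 + 0.63 = 0.818.
AUC ∝ 1/CL, so new value = 332 / 0.818 = 4.1 × 10² μg·h/mL.

4.1 × 10² μg·h/mL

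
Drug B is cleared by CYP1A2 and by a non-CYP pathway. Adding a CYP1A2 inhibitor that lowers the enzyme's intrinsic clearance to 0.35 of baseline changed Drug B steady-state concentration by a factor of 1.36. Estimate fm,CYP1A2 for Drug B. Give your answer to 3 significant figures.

0.407

CL'/CL = 1 / 1.36 = 0.7353
0.35·fm + (1 − fm) = 0.7353
fm = (0.7353 − 1) / (0.35 − 1) = 0.407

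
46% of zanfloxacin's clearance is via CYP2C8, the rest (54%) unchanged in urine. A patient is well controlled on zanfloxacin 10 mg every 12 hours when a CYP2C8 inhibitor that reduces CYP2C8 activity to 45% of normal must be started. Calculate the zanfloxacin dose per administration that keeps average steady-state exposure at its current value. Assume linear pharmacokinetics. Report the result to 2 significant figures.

7.5 mg

CYP2C8: 0.46 × 0.45 = 0.207
Other: 0.54 (unchanged)
New clearance relative to baseline: 0.207 + 0.54 = 0.747.
Exposure is unchanged when dose changes in proportion to clearance. New dose = 10 mg × 0.747 = 7.5 mg.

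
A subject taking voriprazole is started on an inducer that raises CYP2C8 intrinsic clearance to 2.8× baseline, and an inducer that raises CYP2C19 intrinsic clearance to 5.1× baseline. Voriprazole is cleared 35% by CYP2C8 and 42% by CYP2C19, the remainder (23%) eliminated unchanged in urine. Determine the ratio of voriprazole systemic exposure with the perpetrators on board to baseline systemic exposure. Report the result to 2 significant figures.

The CYP2C8 pathway (35% of clearance) rises to 2.8× activity: 0.35 × 2.8 = 0.98.
The CYP2C19 pathway (42% of clearance) increases to 5.1× activity: 0.42 × 5.1 = 2.142.
Non-CYP routes (23%) are unchanged.
New clearance relative to baseline: 0.98 + 2.142 + 0.23 = 3.352.
Because systemic exposure varies inversely with clearance, the combined effect is 1 / 3.352 = 0.30.

0.30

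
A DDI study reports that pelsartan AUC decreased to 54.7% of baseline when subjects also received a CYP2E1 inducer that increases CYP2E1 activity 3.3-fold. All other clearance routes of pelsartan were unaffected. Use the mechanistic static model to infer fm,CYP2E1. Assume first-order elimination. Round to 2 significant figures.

Let fm be the CYP2E1 fraction. New clearance relative to baseline = fm × 3.3 + (1 − fm).
AUC ratio = 1 / (new CL fraction), so new CL fraction = 1 / 0.547 = 1.828.
fm × 3.3 + 1 − fm = 1.828  ⇒  fm × (3.3 − 1) = 0.8282  ⇒  fm = 0.36.

0.36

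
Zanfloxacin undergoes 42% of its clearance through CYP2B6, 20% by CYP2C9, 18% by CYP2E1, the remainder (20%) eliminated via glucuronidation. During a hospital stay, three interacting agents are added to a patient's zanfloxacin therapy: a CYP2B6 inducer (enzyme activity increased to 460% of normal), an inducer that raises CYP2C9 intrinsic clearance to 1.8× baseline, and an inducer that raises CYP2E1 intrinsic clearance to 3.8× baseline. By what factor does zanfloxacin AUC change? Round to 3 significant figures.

0.315

CYP2B6: 0.42 × 4.6 = 1.932
CYP2C9: 0.2 × 1.8 = 0.36
CYP2E1: 0.18 × 3.8 = 0.684
Other: 0.2 (unchanged)
Relative clearance = 1.932 + 0.36 + 0.684 + 0.2 = 3.176.
Because AUC varies inversely with clearance, the combined effect is 1 / 3.176 = 0.315.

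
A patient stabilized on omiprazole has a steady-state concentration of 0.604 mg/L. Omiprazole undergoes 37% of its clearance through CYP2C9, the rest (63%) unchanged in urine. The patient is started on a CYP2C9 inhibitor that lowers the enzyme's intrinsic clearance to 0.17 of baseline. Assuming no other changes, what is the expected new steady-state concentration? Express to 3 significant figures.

The CYP2C9 pathway (37% of clearance) falls to 0.17× activity: 0.37 × 0.17 = 0.0629.
The remaining 63% of clearance is unaffected.
CL_new/CL_old = 0.0629 + 0.63 = 0.6929.
Steady-state concentration ∝ 1/CL, so new value = 0.604 / 0.6929 = 0.872 mg/L.

0.872 mg/L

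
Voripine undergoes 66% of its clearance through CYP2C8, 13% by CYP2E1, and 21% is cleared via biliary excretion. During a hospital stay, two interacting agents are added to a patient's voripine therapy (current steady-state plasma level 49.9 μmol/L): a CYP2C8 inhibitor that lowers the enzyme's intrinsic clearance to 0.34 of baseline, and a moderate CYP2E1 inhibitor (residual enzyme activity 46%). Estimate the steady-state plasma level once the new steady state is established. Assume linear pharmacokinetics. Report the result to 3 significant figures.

101 μmol/L

The CYP2C8 pathway (66% of clearance) is reduced to 0.34× activity: 0.66 × 0.34 = 0.2244.
The CYP2E1 pathway (13% of clearance) is reduced to 0.46× activity: 0.13 × 0.46 = 0.0598.
Non-CYP routes (21%) are unchanged.
New clearance relative to baseline: 0.2244 + 0.0598 + 0.21 = 0.4942.
Dividing the baseline by the relative clearance: 49.9 / 0.4942 = 101 μmol/L.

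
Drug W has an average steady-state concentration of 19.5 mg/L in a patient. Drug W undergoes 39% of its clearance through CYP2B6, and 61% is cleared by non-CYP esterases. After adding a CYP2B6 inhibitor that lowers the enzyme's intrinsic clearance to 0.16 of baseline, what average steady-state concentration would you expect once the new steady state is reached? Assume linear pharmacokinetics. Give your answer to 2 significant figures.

CYP2B6: 0.39 × 0.16 = 0.0624
Other: 0.61 (unchanged)
CL_new/CL_old = 0.0624 + 0.61 = 0.6724.
Average steady-state concentration ∝ 1/CL, so new value = 19.5 / 0.6724 = 29 mg/L.

29 mg/L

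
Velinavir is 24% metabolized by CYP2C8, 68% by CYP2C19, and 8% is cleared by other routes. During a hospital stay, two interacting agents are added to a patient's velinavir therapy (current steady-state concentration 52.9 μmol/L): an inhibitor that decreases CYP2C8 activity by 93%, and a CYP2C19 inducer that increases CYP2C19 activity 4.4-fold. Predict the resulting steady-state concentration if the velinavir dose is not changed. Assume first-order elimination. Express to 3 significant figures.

17.1 μmol/L

The CYP2C8 pathway (24% of clearance) drops to 0.07× activity: 0.24 × 0.07 = 0.0168.
The CYP2C19 pathway (68% of clearance) increases to 4.4× activity: 0.68 × 4.4 = 2.992.
The remaining 8% of clearance is unaffected.
CL_new/CL_old = 0.0168 + 2.992 + 0.08 = 3.0888.
Steady-state concentration ∝ 1/CL: new value = 52.9 / 3.0888 = 17.1 μmol/L.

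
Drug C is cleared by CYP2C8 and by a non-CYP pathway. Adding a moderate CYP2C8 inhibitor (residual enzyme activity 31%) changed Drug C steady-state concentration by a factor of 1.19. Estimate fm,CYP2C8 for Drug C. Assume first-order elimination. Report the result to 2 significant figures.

Let fm be the CYP2C8 fraction. New clearance relative to baseline = fm × 0.31 + (1 − fm).
Steady-state concentration ratio = 1 / (new CL fraction), so new CL fraction = 1 / 1.19 = 0.8403.
fm × 0.31 + 1 − fm = 0.8403  ⇒  fm × (0.31 − 1) = −0.1597  ⇒  fm = 0.23.

0.23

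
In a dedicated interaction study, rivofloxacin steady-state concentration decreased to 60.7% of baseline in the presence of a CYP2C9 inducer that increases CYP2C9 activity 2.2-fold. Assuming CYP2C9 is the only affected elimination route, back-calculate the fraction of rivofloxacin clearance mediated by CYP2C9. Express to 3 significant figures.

Let x = fm,CYP2C9. Because steady-state concentration ∝ 1/CL, relative clearance rose to 1/0.607 = 1.647.
Setting x·2.2 + (1 − x) = 1.647 and solving: x = (1.647 − 1)/(2.2 − 1) = 0.540.

0.540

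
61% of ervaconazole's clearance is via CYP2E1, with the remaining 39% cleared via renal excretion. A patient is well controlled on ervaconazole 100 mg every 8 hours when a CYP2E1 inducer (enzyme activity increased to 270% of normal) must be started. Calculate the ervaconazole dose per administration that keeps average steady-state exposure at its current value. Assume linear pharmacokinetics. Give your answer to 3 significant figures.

CYP2E1: 0.61 × 2.7 = 1.647
Other: 0.39 (unchanged)
Relative clearance = 1.647 + 0.39 = 2.037.
Exposure is unchanged when dose changes in proportion to clearance. New dose = 100 mg × 2.037 = 204 mg.

204 mg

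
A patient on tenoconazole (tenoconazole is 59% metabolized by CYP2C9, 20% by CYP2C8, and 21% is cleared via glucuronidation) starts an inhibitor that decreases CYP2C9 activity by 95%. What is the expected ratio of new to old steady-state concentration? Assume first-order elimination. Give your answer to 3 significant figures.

The CYP2C9 pathway (59% of clearance) drops to 0.05× activity: 0.59 × 0.05 = 0.0295.
CYP2C8 (20%) and the residual 21% are unaffected.
New clearance relative to baseline: 0.0295 + 0.2 + 0.21 = 0.4395.
Steady-state concentration is inversely proportional to clearance, so the fold-change is 1 / 0.4395 = 2.28.

2.28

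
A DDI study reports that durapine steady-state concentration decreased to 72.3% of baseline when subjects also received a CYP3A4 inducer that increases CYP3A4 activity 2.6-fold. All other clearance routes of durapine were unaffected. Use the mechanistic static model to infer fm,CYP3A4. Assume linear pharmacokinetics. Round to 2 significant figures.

0.24

CL'/CL = 1 / 0.723 = 1.383
2.6·fm + (1 − fm) = 1.383
fm = (1.383 − 1) / (2.6 − 1) = 0.24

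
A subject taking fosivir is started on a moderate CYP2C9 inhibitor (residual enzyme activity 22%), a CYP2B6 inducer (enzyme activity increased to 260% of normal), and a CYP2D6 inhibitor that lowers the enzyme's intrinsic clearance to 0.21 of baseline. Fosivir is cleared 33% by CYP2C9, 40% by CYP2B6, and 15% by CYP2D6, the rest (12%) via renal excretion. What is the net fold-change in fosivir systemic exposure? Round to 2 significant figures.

0.79

The CYP2C9 pathway (33% of clearance) is reduced to 0.22× activity: 0.33 × 0.22 = 0.0726.
The CYP2B6 pathway (40% of clearance) is boosted to 2.6× activity: 0.4 × 2.6 = 1.04.
The CYP2D6 pathway (15% of clearance) is reduced to 0.21× activity: 0.15 × 0.21 = 0.0315.
The remaining 12% of clearance is unaffected.
CL_new/CL_old = 0.0726 + 1.04 + 0.0315 + 0.12 = 1.2641.
Systemic exposure ∝ 1/CL: fold-change = 1 / 1.2641 = 0.79.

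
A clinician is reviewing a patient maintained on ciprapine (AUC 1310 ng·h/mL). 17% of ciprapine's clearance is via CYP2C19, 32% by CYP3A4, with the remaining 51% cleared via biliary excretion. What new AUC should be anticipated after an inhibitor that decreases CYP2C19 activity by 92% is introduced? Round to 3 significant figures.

1.55 × 10³ ng·h/mL

CYP2C19: 0.17 × 0.08 = 0.0136
CYP3A4: 0.32 (unchanged)
Other: 0.51 (unchanged)
New clearance relative to baseline: 0.0136 + 0.32 + 0.51 = 0.8436.
New AUC = baseline ÷ relative clearance = 1310 / 0.8436 = 1.55 × 10³ ng·h/mL.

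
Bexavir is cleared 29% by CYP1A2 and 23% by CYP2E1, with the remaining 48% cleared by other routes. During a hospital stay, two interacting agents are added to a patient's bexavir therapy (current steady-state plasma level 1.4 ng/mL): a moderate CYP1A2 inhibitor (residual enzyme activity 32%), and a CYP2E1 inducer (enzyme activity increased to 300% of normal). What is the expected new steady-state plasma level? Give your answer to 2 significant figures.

The CYP1A2 pathway (29% of clearance) drops to 0.32× activity: 0.29 × 0.32 = 0.0928.
The CYP2E1 pathway (23% of clearance) is boosted to 3× activity: 0.23 × 3 = 0.69.
Non-CYP routes (48%) are unchanged.
CL_new/CL_old = 0.0928 + 0.69 + 0.48 = 1.2628.
Dividing the baseline by the relative clearance: 1.4 / 1.2628 = 1.1 ng/mL.

1.1 ng/mL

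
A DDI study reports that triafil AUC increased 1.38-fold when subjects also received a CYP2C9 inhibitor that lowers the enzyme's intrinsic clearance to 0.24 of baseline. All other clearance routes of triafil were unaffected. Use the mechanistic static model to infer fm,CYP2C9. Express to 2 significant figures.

Write x for the fraction cleared via CYP2C9. The observed AUC change means clearance fell to 1/1.38 = 0.7246 of baseline.
Only the CYP2C9 route changed, so 0.7246 = x·0.24 + (1 − x), giving x = 0.36.

0.36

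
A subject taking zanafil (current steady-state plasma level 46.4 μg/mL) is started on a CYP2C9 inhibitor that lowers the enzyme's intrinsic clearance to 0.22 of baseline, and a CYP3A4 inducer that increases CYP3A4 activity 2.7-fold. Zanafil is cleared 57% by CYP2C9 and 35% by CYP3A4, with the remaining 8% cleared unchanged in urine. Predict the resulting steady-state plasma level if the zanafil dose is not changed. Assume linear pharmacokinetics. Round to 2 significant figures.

The CYP2C9 pathway (57% of clearance) is reduced to 0.22× activity: 0.57 × 0.22 = 0.1254.
The CYP3A4 pathway (35% of clearance) increases to 2.7× activity: 0.35 × 2.7 = 0.945.
Non-CYP routes (8%) are unchanged.
CL_new/CL_old = 0.1254 + 0.945 + 0.08 = 1.1504.
Dividing the baseline by the relative clearance: 46.4 / 1.1504 = 40 μg/mL.

40 μg/mL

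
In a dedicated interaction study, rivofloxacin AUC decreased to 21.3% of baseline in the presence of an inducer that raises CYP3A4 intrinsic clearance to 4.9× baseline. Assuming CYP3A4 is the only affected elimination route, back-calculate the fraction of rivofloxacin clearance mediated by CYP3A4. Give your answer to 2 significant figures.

Let fm be the CYP3A4 fraction. New clearance relative to baseline = fm × 4.9 + (1 − fm).
AUC ratio = 1 / (new CL fraction), so new CL fraction = 1 / 0.213 = 4.695.
fm × 4.9 + 1 − fm = 4.695  ⇒  fm × (4.9 − 1) = 3.695  ⇒  fm = 0.95.

0.95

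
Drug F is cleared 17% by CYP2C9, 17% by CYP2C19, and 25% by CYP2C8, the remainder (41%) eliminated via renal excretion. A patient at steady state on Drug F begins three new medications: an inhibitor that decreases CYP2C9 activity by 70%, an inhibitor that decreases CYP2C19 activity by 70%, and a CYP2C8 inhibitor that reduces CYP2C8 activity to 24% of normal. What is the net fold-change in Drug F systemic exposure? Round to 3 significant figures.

The CYP2C9 pathway (17% of clearance) falls to 0.3× activity: 0.17 × 0.3 = 0.051.
The CYP2C19 pathway (17% of clearance) drops to 0.3× activity: 0.17 × 0.3 = 0.051.
The CYP2C8 pathway (25% of clearance) is reduced to 0.24× activity: 0.25 × 0.24 = 0.06.
The remaining 41% of clearance is unaffected.
Relative clearance = 0.051 + 0.051 + 0.06 + 0.41 = 0.572.
Net systemic exposure ratio = 1 / 0.572 = 1.75.

1.75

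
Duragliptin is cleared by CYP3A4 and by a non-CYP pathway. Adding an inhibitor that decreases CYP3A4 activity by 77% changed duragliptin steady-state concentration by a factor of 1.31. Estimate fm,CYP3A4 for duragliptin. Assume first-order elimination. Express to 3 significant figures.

0.307

CL'/CL = 1 / 1.31 = 0.7634
0.23·fm + (1 − fm) = 0.7634
fm = (0.7634 − 1) / (0.23 − 1) = 0.307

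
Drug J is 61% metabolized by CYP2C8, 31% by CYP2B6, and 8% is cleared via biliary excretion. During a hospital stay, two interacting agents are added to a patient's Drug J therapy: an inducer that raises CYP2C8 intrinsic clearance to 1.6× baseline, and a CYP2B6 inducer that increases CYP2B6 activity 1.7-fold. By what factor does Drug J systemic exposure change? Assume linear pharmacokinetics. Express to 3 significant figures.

0.632

The CYP2C8 pathway (61% of clearance) is boosted to 1.6× activity: 0.61 × 1.6 = 0.976.
The CYP2B6 pathway (31% of clearance) is boosted to 1.7× activity: 0.31 × 1.7 = 0.527.
The remaining 8% of clearance is unaffected.
Relative clearance = 0.976 + 0.527 + 0.08 = 1.583.
Because systemic exposure varies inversely with clearance, the combined effect is 1 / 1.583 = 0.632.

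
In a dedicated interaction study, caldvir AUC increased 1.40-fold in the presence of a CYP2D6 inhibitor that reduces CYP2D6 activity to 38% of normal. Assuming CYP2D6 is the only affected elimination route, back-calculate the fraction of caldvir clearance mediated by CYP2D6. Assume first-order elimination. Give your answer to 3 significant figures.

CL'/CL = 1 / 1.40 = 0.7143
0.38·fm + (1 − fm) = 0.7143
fm = (0.7143 − 1) / (0.38 − 1) = 0.461

0.461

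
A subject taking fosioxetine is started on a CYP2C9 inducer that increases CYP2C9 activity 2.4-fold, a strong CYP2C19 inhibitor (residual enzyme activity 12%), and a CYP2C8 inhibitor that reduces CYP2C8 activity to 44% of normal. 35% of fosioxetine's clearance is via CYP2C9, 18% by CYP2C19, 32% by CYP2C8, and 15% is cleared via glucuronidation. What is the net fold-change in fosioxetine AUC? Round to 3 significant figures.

0.868

CYP2C9: 0.35 × 2.4 = 0.84
CYP2C19: 0.18 × 0.12 = 0.0216
CYP2C8: 0.32 × 0.44 = 0.1408
Other: 0.15 (unchanged)
CL_new/CL_old = 0.84 + 0.0216 + 0.1408 + 0.15 = 1.1524.
AUC ∝ 1/CL: fold-change = 1 / 1.1524 = 0.868.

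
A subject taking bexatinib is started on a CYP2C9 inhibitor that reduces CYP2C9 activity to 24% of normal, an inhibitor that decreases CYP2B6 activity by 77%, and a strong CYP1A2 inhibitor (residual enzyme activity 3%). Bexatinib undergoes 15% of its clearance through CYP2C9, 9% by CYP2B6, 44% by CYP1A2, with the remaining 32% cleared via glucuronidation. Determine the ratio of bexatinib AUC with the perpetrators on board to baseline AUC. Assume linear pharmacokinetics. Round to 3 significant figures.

CYP2C9: 0.15 × 0.24 = 0.036
CYP2B6: 0.09 × 0.23 = 0.0207
CYP1A2: 0.44 × 0.03 = 0.0132
Other: 0.32 (unchanged)
New clearance relative to baseline: 0.036 + 0.0207 + 0.0132 + 0.32 = 0.3899.
Net AUC ratio = 1 / 0.3899 = 2.56.

2.56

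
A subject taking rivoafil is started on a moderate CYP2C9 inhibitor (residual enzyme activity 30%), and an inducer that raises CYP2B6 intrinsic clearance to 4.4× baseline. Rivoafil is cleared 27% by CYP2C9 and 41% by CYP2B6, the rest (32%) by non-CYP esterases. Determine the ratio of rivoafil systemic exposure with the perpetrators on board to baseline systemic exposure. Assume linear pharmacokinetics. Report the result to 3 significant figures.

0.454

The CYP2C9 pathway (27% of clearance) falls to 0.3× activity: 0.27 × 0.3 = 0.081.
The CYP2B6 pathway (41% of clearance) is boosted to 4.4× activity: 0.41 × 4.4 = 1.804.
The remaining 32% of clearance is unaffected.
Relative clearance = 0.081 + 1.804 + 0.32 = 2.205.
Systemic exposure ∝ 1/CL: fold-change = 1 / 2.205 = 0.454.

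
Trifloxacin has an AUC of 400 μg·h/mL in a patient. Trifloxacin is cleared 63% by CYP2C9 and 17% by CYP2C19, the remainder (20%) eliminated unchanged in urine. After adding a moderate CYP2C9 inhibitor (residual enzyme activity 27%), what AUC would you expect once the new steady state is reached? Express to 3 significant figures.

741 μg·h/mL

CYP2C9: 0.63 × 0.27 = 0.1701
CYP2C19: 0.17 (unchanged)
Other: 0.2 (unchanged)
Relative clearance = 0.1701 + 0.17 + 0.2 = 0.5401.
AUC ∝ 1/CL, so new value = 400 / 0.5401 = 741 μg·h/mL.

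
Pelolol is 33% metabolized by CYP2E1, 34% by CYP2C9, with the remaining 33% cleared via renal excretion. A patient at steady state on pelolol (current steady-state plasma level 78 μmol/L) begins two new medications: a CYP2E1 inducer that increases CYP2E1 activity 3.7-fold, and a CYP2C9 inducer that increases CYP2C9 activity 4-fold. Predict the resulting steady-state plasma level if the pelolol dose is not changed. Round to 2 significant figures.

27 μmol/L

The CYP2E1 pathway (33% of clearance) is boosted to 3.7× activity: 0.33 × 3.7 = 1.221.
The CYP2C9 pathway (34% of clearance) rises to 4× activity: 0.34 × 4 = 1.36.
Non-CYP routes (33%) are unchanged.
Relative clearance = 1.221 + 1.36 + 0.33 = 2.911.
Steady-state plasma level ∝ 1/CL: new value = 78 / 2.911 = 27 μmol/L.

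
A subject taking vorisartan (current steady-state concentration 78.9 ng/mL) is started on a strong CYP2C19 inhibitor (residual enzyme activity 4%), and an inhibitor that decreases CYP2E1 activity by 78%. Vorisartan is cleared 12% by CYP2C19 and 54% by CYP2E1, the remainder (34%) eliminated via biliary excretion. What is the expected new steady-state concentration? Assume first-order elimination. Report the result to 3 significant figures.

170 ng/mL

The CYP2C19 pathway (12% of clearance) drops to 0.04× activity: 0.12 × 0.04 = 0.0048.
The CYP2E1 pathway (54% of clearance) is reduced to 0.22× activity: 0.54 × 0.22 = 0.1188.
Non-CYP routes (34%) are unchanged.
CL_new/CL_old = 0.0048 + 0.1188 + 0.34 = 0.4636.
Steady-state concentration ∝ 1/CL: new value = 78.9 / 0.4636 = 170 ng/mL.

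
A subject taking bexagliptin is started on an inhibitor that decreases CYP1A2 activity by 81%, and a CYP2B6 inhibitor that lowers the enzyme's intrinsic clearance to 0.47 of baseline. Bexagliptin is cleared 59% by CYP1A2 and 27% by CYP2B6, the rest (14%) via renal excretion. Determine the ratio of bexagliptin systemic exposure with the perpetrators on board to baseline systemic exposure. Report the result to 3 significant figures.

The CYP1A2 pathway (59% of clearance) is reduced to 0.19× activity: 0.59 × 0.19 = 0.1121.
The CYP2B6 pathway (27% of clearance) is reduced to 0.47× activity: 0.27 × 0.47 = 0.1269.
The remaining 14% of clearance is unaffected.
Relative clearance = 0.1121 + 0.1269 + 0.14 = 0.379.
Net systemic exposure ratio = 1 / 0.379 = 2.64.

2.64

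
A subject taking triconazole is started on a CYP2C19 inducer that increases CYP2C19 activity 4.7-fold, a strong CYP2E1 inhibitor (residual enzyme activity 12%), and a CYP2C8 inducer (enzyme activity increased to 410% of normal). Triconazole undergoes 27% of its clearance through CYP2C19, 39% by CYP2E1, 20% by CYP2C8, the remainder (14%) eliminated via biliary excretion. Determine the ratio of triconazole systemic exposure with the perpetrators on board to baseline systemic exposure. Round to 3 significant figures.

The CYP2C19 pathway (27% of clearance) rises to 4.7× activity: 0.27 × 4.7 = 1.269.
The CYP2E1 pathway (39% of clearance) drops to 0.12× activity: 0.39 × 0.12 = 0.0468.
The CYP2C8 pathway (20% of clearance) increases to 4.1× activity: 0.2 × 4.1 = 0.82.
The remaining 14% of clearance is unaffected.
CL_new/CL_old = 1.269 + 0.0468 + 0.82 + 0.14 = 2.2758.
Because systemic exposure varies inversely with clearance, the combined effect is 1 / 2.2758 = 0.439.

0.439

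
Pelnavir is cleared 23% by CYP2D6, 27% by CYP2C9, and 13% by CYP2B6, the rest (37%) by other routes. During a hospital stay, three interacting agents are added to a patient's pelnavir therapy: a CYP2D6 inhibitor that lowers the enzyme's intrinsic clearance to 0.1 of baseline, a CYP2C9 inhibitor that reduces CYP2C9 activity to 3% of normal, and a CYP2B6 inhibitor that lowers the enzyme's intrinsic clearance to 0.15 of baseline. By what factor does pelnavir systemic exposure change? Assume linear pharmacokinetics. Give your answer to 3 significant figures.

2.38

The CYP2D6 pathway (23% of clearance) is reduced to 0.1× activity: 0.23 × 0.1 = 0.023.
The CYP2C9 pathway (27% of clearance) falls to 0.03× activity: 0.27 × 0.03 = 0.0081.
The CYP2B6 pathway (13% of clearance) is reduced to 0.15× activity: 0.13 × 0.15 = 0.0195.
The remaining 37% of clearance is unaffected.
CL_new/CL_old = 0.023 + 0.0081 + 0.0195 + 0.37 = 0.4206.
Systemic exposure ∝ 1/CL: fold-change = 1 / 0.4206 = 2.38.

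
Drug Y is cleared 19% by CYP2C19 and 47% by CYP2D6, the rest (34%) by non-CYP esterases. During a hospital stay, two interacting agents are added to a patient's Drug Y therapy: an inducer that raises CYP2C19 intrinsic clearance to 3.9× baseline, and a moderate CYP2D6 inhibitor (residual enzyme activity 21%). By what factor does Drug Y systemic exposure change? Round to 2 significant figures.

CYP2C19: 0.19 × 3.9 = 0.741
CYP2D6: 0.47 × 0.21 = 0.0987
Other: 0.34 (unchanged)
Relative clearance = 0.741 + 0.0987 + 0.34 = 1.1797.
Net systemic exposure ratio = 1 / 1.1797 = 0.85.

0.85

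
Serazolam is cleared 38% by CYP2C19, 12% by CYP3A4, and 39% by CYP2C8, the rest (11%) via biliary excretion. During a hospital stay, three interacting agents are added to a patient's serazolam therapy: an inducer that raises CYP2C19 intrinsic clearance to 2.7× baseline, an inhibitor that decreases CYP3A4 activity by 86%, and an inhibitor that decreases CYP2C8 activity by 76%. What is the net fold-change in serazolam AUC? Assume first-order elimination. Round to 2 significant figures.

0.80

CYP2C19: 0.38 × 2.7 = 1.026
CYP3A4: 0.12 × 0.14 = 0.0168
CYP2C8: 0.39 × 0.24 = 0.0936
Other: 0.11 (unchanged)
Relative clearance = 1.026 + 0.0168 + 0.0936 + 0.11 = 1.2464.
Net AUC ratio = 1 / 1.2464 = 0.80.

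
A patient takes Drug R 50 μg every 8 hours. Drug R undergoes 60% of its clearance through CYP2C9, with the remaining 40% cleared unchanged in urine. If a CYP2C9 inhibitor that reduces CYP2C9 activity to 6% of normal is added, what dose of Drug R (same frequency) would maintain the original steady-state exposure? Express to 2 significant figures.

The CYP2C9 pathway (60% of clearance) falls to 0.06× activity: 0.6 × 0.06 = 0.036.
Non-CYP routes (40%) are unchanged.
CL_new/CL_old = 0.036 + 0.4 = 0.436.
To maintain the same steady-state level, dose must scale with clearance: new dose = 50 × 0.436 = 22 μg.

22 μg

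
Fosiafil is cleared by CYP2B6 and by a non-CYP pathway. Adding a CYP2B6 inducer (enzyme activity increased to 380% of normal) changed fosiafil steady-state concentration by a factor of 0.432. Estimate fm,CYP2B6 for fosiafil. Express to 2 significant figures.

Let x = fm,CYP2B6. Because steady-state concentration ∝ 1/CL, relative clearance rose to 1/0.432 = 2.315.
Only the CYP2B6 route changed, so 2.315 = x·3.8 + (1 − x), giving x = 0.47.

0.47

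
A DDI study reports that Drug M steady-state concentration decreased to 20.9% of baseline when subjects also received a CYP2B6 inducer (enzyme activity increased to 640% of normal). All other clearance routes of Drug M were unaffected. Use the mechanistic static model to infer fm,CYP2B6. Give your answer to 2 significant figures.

0.70

Let x = fm,CYP2B6. Because steady-state concentration ∝ 1/CL, relative clearance rose to 1/0.209 = 4.785.
Only the CYP2B6 route changed, so 4.785 = x·6.4 + (1 − x), giving x = 0.70.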